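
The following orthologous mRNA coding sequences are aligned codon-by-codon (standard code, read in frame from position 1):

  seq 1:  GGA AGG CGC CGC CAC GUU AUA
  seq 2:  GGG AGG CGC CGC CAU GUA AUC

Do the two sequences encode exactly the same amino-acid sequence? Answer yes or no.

yes

Codon 1: GGA Gly / GGG Gly — synonymous.
Codon 2: AGG Arg / AGG Arg — identical.
Codon 3: CGC Arg / CGC Arg — identical.
Codon 4: CGC Arg / CGC Arg — identical.
Codon 5: CAC His / CAU His — synonymous.
Codon 6: GUU Val / GUA Val — synonymous.
Codon 7: AUA Ile / AUC Ile — synonymous.
Nonsynonymous differences: 0 → same protein.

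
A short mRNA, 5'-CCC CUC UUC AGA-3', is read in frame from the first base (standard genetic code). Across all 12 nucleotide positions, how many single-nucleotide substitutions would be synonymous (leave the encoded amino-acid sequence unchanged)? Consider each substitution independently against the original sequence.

9

Codon 1 (CCC, Pro): 3 synonymous substitutions.
Codon 2 (CUC, Leu): 3 synonymous substitutions.
Codon 3 (UUC, Phe): 1 synonymous substitution.
Codon 4 (AGA, Arg): 2 synonymous substitutions.
Total: 3 + 3 + 1 + 2 = 9.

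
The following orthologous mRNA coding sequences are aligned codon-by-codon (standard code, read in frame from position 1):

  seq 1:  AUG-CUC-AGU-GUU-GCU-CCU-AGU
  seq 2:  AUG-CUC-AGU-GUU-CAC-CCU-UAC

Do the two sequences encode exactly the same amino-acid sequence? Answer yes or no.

Codon 1: AUG Met / AUG Met — identical.
Codon 2: CUC Leu / CUC Leu — identical.
Codon 3: AGU Ser / AGU Ser — identical.
Codon 4: GUU Val / GUU Val — identical.
Codon 5: GCU Ala / CAC His — nonsynonymous.
Codon 6: CCU Pro / CCU Pro — identical.
Codon 7: AGU Ser / UAC Tyr — nonsynonymous.
Nonsynonymous differences: 2 → different protein.

no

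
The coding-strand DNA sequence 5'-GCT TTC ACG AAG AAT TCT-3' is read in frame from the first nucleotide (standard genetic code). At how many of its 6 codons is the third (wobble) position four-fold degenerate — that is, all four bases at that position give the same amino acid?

3

Codon 1 GCT (Ala): third position 4-fold.
Codon 2 TTC (Phe): third position 2-fold.
Codon 3 ACG (Thr): third position 4-fold.
Codon 4 AAG (Lys): third position 2-fold.
Codon 5 AAT (Asn): third position 2-fold.
Codon 6 TCT (Ser): third position 4-fold.
Four-fold degenerate third positions: 3.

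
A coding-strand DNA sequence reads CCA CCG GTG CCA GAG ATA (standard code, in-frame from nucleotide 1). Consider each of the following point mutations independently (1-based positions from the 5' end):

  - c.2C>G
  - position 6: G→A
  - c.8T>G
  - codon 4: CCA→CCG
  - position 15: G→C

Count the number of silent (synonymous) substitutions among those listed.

2

Codon 1: CCA (Pro) → CGA (Arg) — missense.
Codon 2: CCG (Pro) → CCA (Pro) — synonymous.
Codon 3: GTG (Val) → GGG (Gly) — missense.
Codon 4: CCA (Pro) → CCG (Pro) — synonymous.
Codon 5: GAG (Glu) → GAC (Asp) — missense.
Synonymous: 2 of 5.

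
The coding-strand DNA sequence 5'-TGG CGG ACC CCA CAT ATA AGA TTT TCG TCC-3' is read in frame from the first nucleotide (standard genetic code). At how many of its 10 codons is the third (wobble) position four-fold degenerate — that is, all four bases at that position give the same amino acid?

5

Codon 1 TGG (Trp): third position 1-fold.
Codon 2 CGG (Arg): third position 4-fold.
Codon 3 ACC (Thr): third position 4-fold.
Codon 4 CCA (Pro): third position 4-fold.
Codon 5 CAT (His): third position 2-fold.
Codon 6 ATA (Ile): third position 3-fold.
Codon 7 AGA (Arg): third position 2-fold.
Codon 8 TTT (Phe): third position 2-fold.
Codon 9 TCG (Ser): third position 4-fold.
Codon 10 TCC (Ser): third position 4-fold.
Four-fold degenerate third positions: 5.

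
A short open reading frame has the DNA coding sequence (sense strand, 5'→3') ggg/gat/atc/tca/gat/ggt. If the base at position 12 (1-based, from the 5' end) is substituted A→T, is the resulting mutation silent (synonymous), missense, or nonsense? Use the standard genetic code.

Position 12 falls in codon 4: TCA → Ser.
After the substitution the codon is TCT → Ser.
Both encode Ser, so the change is synonymous.

silent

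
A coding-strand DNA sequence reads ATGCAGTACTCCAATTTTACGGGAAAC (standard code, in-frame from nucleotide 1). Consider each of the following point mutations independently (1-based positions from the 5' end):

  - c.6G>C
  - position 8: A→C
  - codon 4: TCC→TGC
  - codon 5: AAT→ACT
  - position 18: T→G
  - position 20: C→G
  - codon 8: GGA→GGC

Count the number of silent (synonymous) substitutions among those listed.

Codon 2: CAG (Gln) → CAC (His) — missense.
Codon 3: TAC (Tyr) → TCC (Ser) — missense.
Codon 4: TCC (Ser) → TGC (Cys) — missense.
Codon 5: AAT (Asn) → ACT (Thr) — missense.
Codon 6: TTT (Phe) → TTG (Leu) — missense.
Codon 7: ACG (Thr) → AGG (Arg) — missense.
Codon 8: GGA (Gly) → GGC (Gly) — synonymous.
Synonymous: 1 of 7.

1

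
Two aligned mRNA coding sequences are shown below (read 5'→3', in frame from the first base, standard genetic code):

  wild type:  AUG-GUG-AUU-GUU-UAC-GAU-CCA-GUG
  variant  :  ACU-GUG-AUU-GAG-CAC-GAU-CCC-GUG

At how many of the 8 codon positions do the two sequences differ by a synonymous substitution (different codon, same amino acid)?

Codon 1: AUG Met / ACU Thr — nonsynonymous.
Codon 2: GUG Val / GUG Val — identical.
Codon 3: AUU Ile / AUU Ile — identical.
Codon 4: GUU Val / GAG Glu — nonsynonymous.
Codon 5: UAC Tyr / CAC His — nonsynonymous.
Codon 6: GAU Asp / GAU Asp — identical.
Codon 7: CCA Pro / CCC Pro — synonymous.
Codon 8: GUG Val / GUG Val — identical.
Synonymous differences: 1.

1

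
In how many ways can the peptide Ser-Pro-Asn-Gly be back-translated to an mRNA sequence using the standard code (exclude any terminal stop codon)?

192

Ser: 6 codons.
Pro: 4 codons.
Asn: 2 codons.
Gly: 4 codons.
6 × 4 × 2 × 4 = 192.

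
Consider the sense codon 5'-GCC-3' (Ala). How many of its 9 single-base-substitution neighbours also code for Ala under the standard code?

Position 1: none → 0 synonymous.
Position 2: none → 0 synonymous.
Position 3: GCT, GCA, GCG → 3 synonymous.
Total: 0 + 0 + 3 = 3.

3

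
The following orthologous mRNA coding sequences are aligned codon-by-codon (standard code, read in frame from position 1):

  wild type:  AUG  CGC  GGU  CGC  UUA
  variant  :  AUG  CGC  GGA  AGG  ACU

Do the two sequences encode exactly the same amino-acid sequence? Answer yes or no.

Codon 1: AUG Met / AUG Met — identical.
Codon 2: CGC Arg / CGC Arg — identical.
Codon 3: GGU Gly / GGA Gly — synonymous.
Codon 4: CGC Arg / AGG Arg — synonymous.
Codon 5: UUA Leu / ACU Thr — nonsynonymous.
Nonsynonymous differences: 1 → different protein.

no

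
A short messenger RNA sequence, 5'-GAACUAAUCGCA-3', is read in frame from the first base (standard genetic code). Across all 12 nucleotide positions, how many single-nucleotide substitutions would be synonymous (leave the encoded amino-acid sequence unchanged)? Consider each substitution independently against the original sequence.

Codon 1 (GAA, Glu): 1 synonymous substitution.
Codon 2 (CUA, Leu): 4 synonymous substitutions.
Codon 3 (AUC, Ile): 2 synonymous substitutions.
Codon 4 (GCA, Ala): 3 synonymous substitutions.
Total: 1 + 4 + 2 + 3 = 10.

10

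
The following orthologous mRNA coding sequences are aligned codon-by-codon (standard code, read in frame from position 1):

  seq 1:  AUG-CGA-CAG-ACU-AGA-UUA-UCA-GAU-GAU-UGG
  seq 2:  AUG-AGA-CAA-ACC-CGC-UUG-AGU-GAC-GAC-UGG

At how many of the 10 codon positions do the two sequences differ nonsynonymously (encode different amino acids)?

Codon 1: AUG Met / AUG Met — identical.
Codon 2: CGA Arg / AGA Arg — synonymous.
Codon 3: CAG Gln / CAA Gln — synonymous.
Codon 4: ACU Thr / ACC Thr — synonymous.
Codon 5: AGA Arg / CGC Arg — synonymous.
Codon 6: UUA Leu / UUG Leu — synonymous.
Codon 7: UCA Ser / AGU Ser — synonymous.
Codon 8: GAU Asp / GAC Asp — synonymous.
Codon 9: GAU Asp / GAC Asp — synonymous.
Codon 10: UGG Trp / UGG Trp — identical.
Nonsynonymous differences: 0.

0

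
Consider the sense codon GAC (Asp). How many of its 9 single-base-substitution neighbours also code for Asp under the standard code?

Position 1: none → 0 synonymous.
Position 2: none → 0 synonymous.
Position 3: GAT → 1 synonymous.
Total: 0 + 0 + 1 = 1.

1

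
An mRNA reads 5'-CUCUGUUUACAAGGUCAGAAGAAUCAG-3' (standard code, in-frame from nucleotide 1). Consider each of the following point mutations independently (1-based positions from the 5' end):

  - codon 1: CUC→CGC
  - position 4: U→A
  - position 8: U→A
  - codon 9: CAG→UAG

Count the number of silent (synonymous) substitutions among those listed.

Codon 1: CUC (Leu) → CGC (Arg) — missense.
Codon 2: UGU (Cys) → AGU (Ser) — missense.
Codon 3: UUA (Leu) → UAA (Stop) — nonsense.
Codon 9: CAG (Gln) → UAG (Stop) — nonsense.
Synonymous: 0 of 4.

0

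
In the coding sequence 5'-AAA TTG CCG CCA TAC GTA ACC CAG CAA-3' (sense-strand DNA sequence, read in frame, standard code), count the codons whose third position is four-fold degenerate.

4

Codon 1 AAA (Lys): third position 2-fold.
Codon 2 TTG (Leu): third position 2-fold.
Codon 3 CCG (Pro): third position 4-fold.
Codon 4 CCA (Pro): third position 4-fold.
Codon 5 TAC (Tyr): third position 2-fold.
Codon 6 GTA (Val): third position 4-fold.
Codon 7 ACC (Thr): third position 4-fold.
Codon 8 CAG (Gln): third position 2-fold.
Codon 9 CAA (Gln): third position 2-fold.
Four-fold degenerate third positions: 4.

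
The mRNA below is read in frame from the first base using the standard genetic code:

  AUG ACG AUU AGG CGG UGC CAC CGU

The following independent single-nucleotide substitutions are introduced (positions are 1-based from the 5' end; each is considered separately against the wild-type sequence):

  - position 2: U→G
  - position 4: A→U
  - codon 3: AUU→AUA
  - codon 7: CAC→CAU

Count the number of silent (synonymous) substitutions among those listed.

2

Codon 1: AUG (Met) → AGG (Arg) — missense.
Codon 2: ACG (Thr) → UCG (Ser) — missense.
Codon 3: AUU (Ile) → AUA (Ile) — synonymous.
Codon 7: CAC (His) → CAU (His) — synonymous.
Synonymous: 2 of 4.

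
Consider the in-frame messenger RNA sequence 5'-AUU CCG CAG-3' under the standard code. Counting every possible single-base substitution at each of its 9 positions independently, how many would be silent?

6

Codon 1 (AUU, Ile): 2 synonymous substitutions.
Codon 2 (CCG, Pro): 3 synonymous substitutions.
Codon 3 (CAG, Gln): 1 synonymous substitution.
Total: 2 + 3 + 1 = 6.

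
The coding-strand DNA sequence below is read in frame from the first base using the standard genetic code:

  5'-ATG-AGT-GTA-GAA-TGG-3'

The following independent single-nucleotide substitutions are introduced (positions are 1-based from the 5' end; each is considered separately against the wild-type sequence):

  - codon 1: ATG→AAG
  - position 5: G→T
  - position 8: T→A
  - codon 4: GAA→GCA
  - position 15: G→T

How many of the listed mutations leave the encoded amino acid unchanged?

0

Codon 1: ATG (Met) → AAG (Lys) — missense.
Codon 2: AGT (Ser) → ATT (Ile) — missense.
Codon 3: GTA (Val) → GAA (Glu) — missense.
Codon 4: GAA (Glu) → GCA (Ala) — missense.
Codon 5: TGG (Trp) → TGT (Cys) — missense.
Synonymous: 0 of 5.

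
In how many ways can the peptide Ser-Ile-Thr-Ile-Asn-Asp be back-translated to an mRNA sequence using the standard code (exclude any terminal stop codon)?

864

Ser: 6 codons.
Ile: 3 codons.
Thr: 4 codons.
Ile: 3 codons.
Asn: 2 codons.
Asp: 2 codons.
6 × 3 × 4 × 3 × 2 × 2 = 864.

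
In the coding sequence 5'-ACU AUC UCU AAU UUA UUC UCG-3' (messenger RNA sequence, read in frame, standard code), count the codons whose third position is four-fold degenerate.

3

Codon 1 ACU (Thr): third position 4-fold.
Codon 2 AUC (Ile): third position 3-fold.
Codon 3 UCU (Ser): third position 4-fold.
Codon 4 AAU (Asn): third position 2-fold.
Codon 5 UUA (Leu): third position 2-fold.
Codon 6 UUC (Phe): third position 2-fold.
Codon 7 UCG (Ser): third position 4-fold.
Four-fold degenerate third positions: 3.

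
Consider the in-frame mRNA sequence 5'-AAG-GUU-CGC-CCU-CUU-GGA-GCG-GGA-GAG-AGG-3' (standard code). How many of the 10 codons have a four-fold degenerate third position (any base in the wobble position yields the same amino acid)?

Codon 1 AAG (Lys): third position 2-fold.
Codon 2 GUU (Val): third position 4-fold.
Codon 3 CGC (Arg): third position 4-fold.
Codon 4 CCU (Pro): third position 4-fold.
Codon 5 CUU (Leu): third position 4-fold.
Codon 6 GGA (Gly): third position 4-fold.
Codon 7 GCG (Ala): third position 4-fold.
Codon 8 GGA (Gly): third position 4-fold.
Codon 9 GAG (Glu): third position 2-fold.
Codon 10 AGG (Arg): third position 2-fold.
Four-fold degenerate third positions: 7.

7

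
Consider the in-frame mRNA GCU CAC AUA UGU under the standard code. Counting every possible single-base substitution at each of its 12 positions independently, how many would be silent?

7

Codon 1 (GCU, Ala): 3 synonymous substitutions.
Codon 2 (CAC, His): 1 synonymous substitution.
Codon 3 (AUA, Ile): 2 synonymous substitutions.
Codon 4 (UGU, Cys): 1 synonymous substitution.
Total: 3 + 1 + 2 + 1 = 7.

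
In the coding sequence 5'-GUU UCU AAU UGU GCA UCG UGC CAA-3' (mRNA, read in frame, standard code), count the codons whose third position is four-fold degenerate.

Codon 1 GUU (Val): third position 4-fold.
Codon 2 UCU (Ser): third position 4-fold.
Codon 3 AAU (Asn): third position 2-fold.
Codon 4 UGU (Cys): third position 2-fold.
Codon 5 GCA (Ala): third position 4-fold.
Codon 6 UCG (Ser): third position 4-fold.
Codon 7 UGC (Cys): third position 2-fold.
Codon 8 CAA (Gln): third position 2-fold.
Four-fold degenerate third positions: 4.

4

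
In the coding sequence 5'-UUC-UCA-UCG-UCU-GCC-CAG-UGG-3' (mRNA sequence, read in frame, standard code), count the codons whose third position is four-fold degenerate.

Codon 1 UUC (Phe): third position 2-fold.
Codon 2 UCA (Ser): third position 4-fold.
Codon 3 UCG (Ser): third position 4-fold.
Codon 4 UCU (Ser): third position 4-fold.
Codon 5 GCC (Ala): third position 4-fold.
Codon 6 CAG (Gln): third position 2-fold.
Codon 7 UGG (Trp): third position 1-fold.
Four-fold degenerate third positions: 4.

4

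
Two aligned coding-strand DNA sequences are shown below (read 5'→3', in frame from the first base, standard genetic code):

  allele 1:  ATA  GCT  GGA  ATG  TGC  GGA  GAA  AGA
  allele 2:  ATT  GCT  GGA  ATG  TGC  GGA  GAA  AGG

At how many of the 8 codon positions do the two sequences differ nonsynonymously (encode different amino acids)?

Codon 1: ATA Ile / ATT Ile — synonymous.
Codon 2: GCT Ala / GCT Ala — identical.
Codon 3: GGA Gly / GGA Gly — identical.
Codon 4: ATG Met / ATG Met — identical.
Codon 5: TGC Cys / TGC Cys — identical.
Codon 6: GGA Gly / GGA Gly — identical.
Codon 7: GAA Glu / GAA Glu — identical.
Codon 8: AGA Arg / AGG Arg — synonymous.
Nonsynonymous differences: 0.

0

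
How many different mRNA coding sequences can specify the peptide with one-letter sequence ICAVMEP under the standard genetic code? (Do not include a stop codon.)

768

Ile: 3 codons.
Cys: 2 codons.
Ala: 4 codons.
Val: 4 codons.
Met: 1 codon.
Glu: 2 codons.
Pro: 4 codons.
3 × 2 × 4 × 4 × 1 × 2 × 4 = 768.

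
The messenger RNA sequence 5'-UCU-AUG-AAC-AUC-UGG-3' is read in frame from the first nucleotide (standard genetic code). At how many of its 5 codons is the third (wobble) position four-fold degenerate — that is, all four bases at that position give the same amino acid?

Codon 1 UCU (Ser): third position 4-fold.
Codon 2 AUG (Met): third position 1-fold.
Codon 3 AAC (Asn): third position 2-fold.
Codon 4 AUC (Ile): third position 3-fold.
Codon 5 UGG (Trp): third position 1-fold.
Four-fold degenerate third positions: 1.

1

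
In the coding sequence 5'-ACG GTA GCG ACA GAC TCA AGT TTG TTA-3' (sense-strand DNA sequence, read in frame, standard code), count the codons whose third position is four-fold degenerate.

5

Codon 1 ACG (Thr): third position 4-fold.
Codon 2 GTA (Val): third position 4-fold.
Codon 3 GCG (Ala): third position 4-fold.
Codon 4 ACA (Thr): third position 4-fold.
Codon 5 GAC (Asp): third position 2-fold.
Codon 6 TCA (Ser): third position 4-fold.
Codon 7 AGT (Ser): third position 2-fold.
Codon 8 TTG (Leu): third position 2-fold.
Codon 9 TTA (Leu): third position 2-fold.
Four-fold degenerate third positions: 5.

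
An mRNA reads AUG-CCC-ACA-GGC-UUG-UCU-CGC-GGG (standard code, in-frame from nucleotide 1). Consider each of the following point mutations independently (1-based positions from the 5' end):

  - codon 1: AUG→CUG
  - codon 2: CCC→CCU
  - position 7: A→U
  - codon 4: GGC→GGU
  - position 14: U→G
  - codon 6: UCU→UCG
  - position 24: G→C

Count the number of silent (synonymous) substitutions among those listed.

4

Codon 1: AUG (Met) → CUG (Leu) — missense.
Codon 2: CCC (Pro) → CCU (Pro) — synonymous.
Codon 3: ACA (Thr) → UCA (Ser) — missense.
Codon 4: GGC (Gly) → GGU (Gly) — synonymous.
Codon 5: UUG (Leu) → UGG (Trp) — missense.
Codon 6: UCU (Ser) → UCG (Ser) — synonymous.
Codon 8: GGG (Gly) → GGC (Gly) — synonymous.
Synonymous: 4 of 7.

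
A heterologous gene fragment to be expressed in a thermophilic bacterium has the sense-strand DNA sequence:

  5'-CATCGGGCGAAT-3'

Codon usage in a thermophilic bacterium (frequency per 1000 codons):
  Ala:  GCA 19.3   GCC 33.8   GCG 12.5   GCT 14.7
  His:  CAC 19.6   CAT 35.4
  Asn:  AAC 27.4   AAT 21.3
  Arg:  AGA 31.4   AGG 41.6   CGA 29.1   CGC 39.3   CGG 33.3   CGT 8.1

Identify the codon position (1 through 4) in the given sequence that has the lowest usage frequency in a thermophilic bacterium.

Codon 1 CAT (His): 35.4 per 1000.
Codon 2 CGG (Arg): 33.3 per 1000.
Codon 3 GCG (Ala): 12.5 per 1000.
Codon 4 AAT (Asn): 21.3 per 1000.
Lowest frequency is 12.5 at codon 3.

3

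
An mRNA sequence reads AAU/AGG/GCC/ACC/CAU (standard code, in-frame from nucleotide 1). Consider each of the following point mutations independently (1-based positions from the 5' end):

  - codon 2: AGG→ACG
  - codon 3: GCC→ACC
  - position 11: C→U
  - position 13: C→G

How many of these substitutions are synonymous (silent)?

0

Codon 2: AGG (Arg) → ACG (Thr) — missense.
Codon 3: GCC (Ala) → ACC (Thr) — missense.
Codon 4: ACC (Thr) → AUC (Ile) — missense.
Codon 5: CAU (His) → GAU (Asp) — missense.
Synonymous: 0 of 4.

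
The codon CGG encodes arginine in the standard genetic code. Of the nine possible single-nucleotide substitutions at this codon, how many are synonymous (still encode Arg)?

Position 1: AGG → 1 synonymous.
Position 2: none → 0 synonymous.
Position 3: CGU, CGC, CGA → 3 synonymous.
Total: 1 + 0 + 3 = 4.

4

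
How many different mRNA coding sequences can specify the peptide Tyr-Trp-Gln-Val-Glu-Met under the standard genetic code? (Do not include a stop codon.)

32

Tyr: 2 codons.
Trp: 1 codon.
Gln: 2 codons.
Val: 4 codons.
Glu: 2 codons.
Met: 1 codon.
2 × 1 × 2 × 4 × 2 × 1 = 32.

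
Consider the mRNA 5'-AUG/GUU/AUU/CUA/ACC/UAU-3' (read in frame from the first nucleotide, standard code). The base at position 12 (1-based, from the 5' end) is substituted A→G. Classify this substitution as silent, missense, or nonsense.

silent

Position 12 falls in codon 4: CUA → Leu.
After the substitution the codon is CUG → Leu.
Both encode Leu, so the change is synonymous.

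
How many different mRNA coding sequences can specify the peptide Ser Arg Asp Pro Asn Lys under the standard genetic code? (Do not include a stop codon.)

Ser: 6 codons.
Arg: 6 codons.
Asp: 2 codons.
Pro: 4 codons.
Asn: 2 codons.
Lys: 2 codons.
6 × 6 × 2 × 4 × 2 × 2 = 1152.

1152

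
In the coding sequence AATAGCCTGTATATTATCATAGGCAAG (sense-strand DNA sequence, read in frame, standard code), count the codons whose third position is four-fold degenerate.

2

Codon 1 AAT (Asn): third position 2-fold.
Codon 2 AGC (Ser): third position 2-fold.
Codon 3 CTG (Leu): third position 4-fold.
Codon 4 TAT (Tyr): third position 2-fold.
Codon 5 ATT (Ile): third position 3-fold.
Codon 6 ATC (Ile): third position 3-fold.
Codon 7 ATA (Ile): third position 3-fold.
Codon 8 GGC (Gly): third position 4-fold.
Codon 9 AAG (Lys): third position 2-fold.
Four-fold degenerate third positions: 2.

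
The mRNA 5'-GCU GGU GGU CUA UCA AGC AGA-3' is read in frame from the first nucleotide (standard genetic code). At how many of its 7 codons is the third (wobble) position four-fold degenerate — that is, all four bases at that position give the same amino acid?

Codon 1 GCU (Ala): third position 4-fold.
Codon 2 GGU (Gly): third position 4-fold.
Codon 3 GGU (Gly): third position 4-fold.
Codon 4 CUA (Leu): third position 4-fold.
Codon 5 UCA (Ser): third position 4-fold.
Codon 6 AGC (Ser): third position 2-fold.
Codon 7 AGA (Arg): third position 2-fold.
Four-fold degenerate third positions: 5.

5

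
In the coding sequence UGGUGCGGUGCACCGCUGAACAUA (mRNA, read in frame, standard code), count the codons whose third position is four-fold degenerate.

4

Codon 1 UGG (Trp): third position 1-fold.
Codon 2 UGC (Cys): third position 2-fold.
Codon 3 GGU (Gly): third position 4-fold.
Codon 4 GCA (Ala): third position 4-fold.
Codon 5 CCG (Pro): third position 4-fold.
Codon 6 CUG (Leu): third position 4-fold.
Codon 7 AAC (Asn): third position 2-fold.
Codon 8 AUA (Ile): third position 3-fold.
Four-fold degenerate third positions: 4.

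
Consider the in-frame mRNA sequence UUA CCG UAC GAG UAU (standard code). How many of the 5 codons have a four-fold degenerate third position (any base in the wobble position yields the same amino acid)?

Codon 1 UUA (Leu): third position 2-fold.
Codon 2 CCG (Pro): third position 4-fold.
Codon 3 UAC (Tyr): third position 2-fold.
Codon 4 GAG (Glu): third position 2-fold.
Codon 5 UAU (Tyr): third position 2-fold.
Four-fold degenerate third positions: 1.

1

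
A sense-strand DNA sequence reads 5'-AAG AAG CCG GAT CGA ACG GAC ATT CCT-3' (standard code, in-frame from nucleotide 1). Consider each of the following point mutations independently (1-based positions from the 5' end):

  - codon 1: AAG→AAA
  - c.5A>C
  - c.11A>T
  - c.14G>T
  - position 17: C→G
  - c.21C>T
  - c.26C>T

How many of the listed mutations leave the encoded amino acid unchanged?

2

Codon 1: AAG (Lys) → AAA (Lys) — synonymous.
Codon 2: AAG (Lys) → ACG (Thr) — missense.
Codon 4: GAT (Asp) → GTT (Val) — missense.
Codon 5: CGA (Arg) → CTA (Leu) — missense.
Codon 6: ACG (Thr) → AGG (Arg) — missense.
Codon 7: GAC (Asp) → GAT (Asp) — synonymous.
Codon 9: CCT (Pro) → CTT (Leu) — missense.
Synonymous: 2 of 7.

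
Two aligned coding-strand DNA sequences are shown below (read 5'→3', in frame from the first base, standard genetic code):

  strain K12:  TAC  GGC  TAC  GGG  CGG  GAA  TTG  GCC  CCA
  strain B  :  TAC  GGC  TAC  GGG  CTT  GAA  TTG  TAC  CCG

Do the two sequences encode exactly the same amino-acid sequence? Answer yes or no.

Codon 1: TAC Tyr / TAC Tyr — identical.
Codon 2: GGC Gly / GGC Gly — identical.
Codon 3: TAC Tyr / TAC Tyr — identical.
Codon 4: GGG Gly / GGG Gly — identical.
Codon 5: CGG Arg / CTT Leu — nonsynonymous.
Codon 6: GAA Glu / GAA Glu — identical.
Codon 7: TTG Leu / TTG Leu — identical.
Codon 8: GCC Ala / TAC Tyr — nonsynonymous.
Codon 9: CCA Pro / CCG Pro — synonymous.
Nonsynonymous differences: 2 → different protein.

no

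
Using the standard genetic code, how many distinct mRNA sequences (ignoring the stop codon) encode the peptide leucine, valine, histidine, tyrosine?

Leu: 6 codons.
Val: 4 codons.
His: 2 codons.
Tyr: 2 codons.
6 × 4 × 2 × 2 = 96.

96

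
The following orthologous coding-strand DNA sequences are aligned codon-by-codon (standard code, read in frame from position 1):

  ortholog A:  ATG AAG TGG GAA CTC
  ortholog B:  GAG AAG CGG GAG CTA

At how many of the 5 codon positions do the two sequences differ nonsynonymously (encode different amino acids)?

2

Codon 1: ATG Met / GAG Glu — nonsynonymous.
Codon 2: AAG Lys / AAG Lys — identical.
Codon 3: TGG Trp / CGG Arg — nonsynonymous.
Codon 4: GAA Glu / GAG Glu — synonymous.
Codon 5: CTC Leu / CTA Leu — synonymous.
Nonsynonymous differences: 2.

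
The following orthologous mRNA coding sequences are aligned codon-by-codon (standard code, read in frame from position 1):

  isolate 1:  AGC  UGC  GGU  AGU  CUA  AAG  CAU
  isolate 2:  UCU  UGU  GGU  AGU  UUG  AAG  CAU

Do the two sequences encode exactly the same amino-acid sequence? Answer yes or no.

Codon 1: AGC Ser / UCU Ser — synonymous.
Codon 2: UGC Cys / UGU Cys — synonymous.
Codon 3: GGU Gly / GGU Gly — identical.
Codon 4: AGU Ser / AGU Ser — identical.
Codon 5: CUA Leu / UUG Leu — synonymous.
Codon 6: AAG Lys / AAG Lys — identical.
Codon 7: CAU His / CAU His — identical.
Nonsynonymous differences: 0 → same protein.

yes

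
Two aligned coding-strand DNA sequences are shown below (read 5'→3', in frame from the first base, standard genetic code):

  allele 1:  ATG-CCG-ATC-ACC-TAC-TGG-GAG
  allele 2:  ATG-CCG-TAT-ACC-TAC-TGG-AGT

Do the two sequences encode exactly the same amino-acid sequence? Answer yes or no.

no

Codon 1: ATG Met / ATG Met — identical.
Codon 2: CCG Pro / CCG Pro — identical.
Codon 3: ATC Ile / TAT Tyr — nonsynonymous.
Codon 4: ACC Thr / ACC Thr — identical.
Codon 5: TAC Tyr / TAC Tyr — identical.
Codon 6: TGG Trp / TGG Trp — identical.
Codon 7: GAG Glu / AGT Ser — nonsynonymous.
Nonsynonymous differences: 2 → different protein.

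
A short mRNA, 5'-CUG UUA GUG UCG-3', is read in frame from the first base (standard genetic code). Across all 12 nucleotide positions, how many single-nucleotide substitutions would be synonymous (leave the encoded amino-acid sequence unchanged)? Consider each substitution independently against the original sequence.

Codon 1 (CUG, Leu): 4 synonymous substitutions.
Codon 2 (UUA, Leu): 2 synonymous substitutions.
Codon 3 (GUG, Val): 3 synonymous substitutions.
Codon 4 (UCG, Ser): 3 synonymous substitutions.
Total: 4 + 2 + 3 + 3 = 12.

12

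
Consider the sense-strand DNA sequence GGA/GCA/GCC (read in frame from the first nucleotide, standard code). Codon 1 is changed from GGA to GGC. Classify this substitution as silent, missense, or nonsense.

Position 3 falls in codon 1: GGA → Gly.
After the substitution the codon is GGC → Gly.
Both encode Gly, so the change is synonymous.

silent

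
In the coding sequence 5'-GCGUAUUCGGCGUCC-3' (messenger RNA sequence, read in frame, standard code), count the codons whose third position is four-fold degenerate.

Codon 1 GCG (Ala): third position 4-fold.
Codon 2 UAU (Tyr): third position 2-fold.
Codon 3 UCG (Ser): third position 4-fold.
Codon 4 GCG (Ala): third position 4-fold.
Codon 5 UCC (Ser): third position 4-fold.
Four-fold degenerate third positions: 4.

4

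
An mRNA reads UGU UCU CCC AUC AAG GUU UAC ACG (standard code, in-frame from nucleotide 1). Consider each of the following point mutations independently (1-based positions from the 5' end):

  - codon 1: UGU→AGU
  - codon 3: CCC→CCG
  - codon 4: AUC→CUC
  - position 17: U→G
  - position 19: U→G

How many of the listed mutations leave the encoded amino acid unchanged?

Codon 1: UGU (Cys) → AGU (Ser) — missense.
Codon 3: CCC (Pro) → CCG (Pro) — synonymous.
Codon 4: AUC (Ile) → CUC (Leu) — missense.
Codon 6: GUU (Val) → GGU (Gly) — missense.
Codon 7: UAC (Tyr) → GAC (Asp) — missense.
Synonymous: 1 of 5.

1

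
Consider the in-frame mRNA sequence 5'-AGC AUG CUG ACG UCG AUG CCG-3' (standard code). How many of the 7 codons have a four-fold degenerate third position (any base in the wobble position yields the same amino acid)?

4

Codon 1 AGC (Ser): third position 2-fold.
Codon 2 AUG (Met): third position 1-fold.
Codon 3 CUG (Leu): third position 4-fold.
Codon 4 ACG (Thr): third position 4-fold.
Codon 5 UCG (Ser): third position 4-fold.
Codon 6 AUG (Met): third position 1-fold.
Codon 7 CCG (Pro): third position 4-fold.
Four-fold degenerate third positions: 4.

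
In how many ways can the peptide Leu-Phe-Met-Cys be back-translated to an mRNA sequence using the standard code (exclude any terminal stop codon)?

Leu: 6 codons.
Phe: 2 codons.
Met: 1 codon.
Cys: 2 codons.
6 × 2 × 1 × 2 = 24.

24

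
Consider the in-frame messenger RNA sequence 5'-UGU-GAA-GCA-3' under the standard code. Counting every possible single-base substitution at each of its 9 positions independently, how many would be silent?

5

Codon 1 (UGU, Cys): 1 synonymous substitution.
Codon 2 (GAA, Glu): 1 synonymous substitution.
Codon 3 (GCA, Ala): 3 synonymous substitutions.
Total: 1 + 1 + 3 = 5.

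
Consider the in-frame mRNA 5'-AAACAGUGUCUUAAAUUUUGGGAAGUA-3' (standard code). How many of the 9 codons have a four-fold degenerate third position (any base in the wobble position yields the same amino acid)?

Codon 1 AAA (Lys): third position 2-fold.
Codon 2 CAG (Gln): third position 2-fold.
Codon 3 UGU (Cys): third position 2-fold.
Codon 4 CUU (Leu): third position 4-fold.
Codon 5 AAA (Lys): third position 2-fold.
Codon 6 UUU (Phe): third position 2-fold.
Codon 7 UGG (Trp): third position 1-fold.
Codon 8 GAA (Glu): third position 2-fold.
Codon 9 GUA (Val): third position 4-fold.
Four-fold degenerate third positions: 2.

2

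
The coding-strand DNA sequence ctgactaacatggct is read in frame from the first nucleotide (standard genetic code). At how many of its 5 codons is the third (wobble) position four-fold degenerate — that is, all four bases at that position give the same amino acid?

3

Codon 1 CTG (Leu): third position 4-fold.
Codon 2 ACT (Thr): third position 4-fold.
Codon 3 AAC (Asn): third position 2-fold.
Codon 4 ATG (Met): third position 1-fold.
Codon 5 GCT (Ala): third position 4-fold.
Four-fold degenerate third positions: 3.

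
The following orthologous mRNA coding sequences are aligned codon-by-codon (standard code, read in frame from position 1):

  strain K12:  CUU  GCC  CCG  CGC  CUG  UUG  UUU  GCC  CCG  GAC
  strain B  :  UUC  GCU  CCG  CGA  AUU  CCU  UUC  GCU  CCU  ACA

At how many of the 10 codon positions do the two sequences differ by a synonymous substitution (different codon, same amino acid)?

5

Codon 1: CUU Leu / UUC Phe — nonsynonymous.
Codon 2: GCC Ala / GCU Ala — synonymous.
Codon 3: CCG Pro / CCG Pro — identical.
Codon 4: CGC Arg / CGA Arg — synonymous.
Codon 5: CUG Leu / AUU Ile — nonsynonymous.
Codon 6: UUG Leu / CCU Pro — nonsynonymous.
Codon 7: UUU Phe / UUC Phe — synonymous.
Codon 8: GCC Ala / GCU Ala — synonymous.
Codon 9: CCG Pro / CCU Pro — synonymous.
Codon 10: GAC Asp / ACA Thr — nonsynonymous.
Synonymous differences: 5.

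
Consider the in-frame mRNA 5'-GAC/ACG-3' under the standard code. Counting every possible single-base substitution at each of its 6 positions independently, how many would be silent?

Codon 1 (GAC, Asp): 1 synonymous substitution.
Codon 2 (ACG, Thr): 3 synonymous substitutions.
Total: 1 + 3 = 4.

4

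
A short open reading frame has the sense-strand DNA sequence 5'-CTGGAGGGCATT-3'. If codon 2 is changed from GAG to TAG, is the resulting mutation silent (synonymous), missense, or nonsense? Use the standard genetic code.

nonsense

Position 4 falls in codon 2: GAG → Glu.
After the substitution the codon is TAG → Stop.
The new codon is a stop codon, so this is a nonsense mutation.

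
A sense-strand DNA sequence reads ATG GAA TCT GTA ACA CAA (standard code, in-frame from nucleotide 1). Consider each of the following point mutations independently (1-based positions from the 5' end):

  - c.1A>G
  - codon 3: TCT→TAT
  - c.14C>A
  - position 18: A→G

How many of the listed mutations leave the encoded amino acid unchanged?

Codon 1: ATG (Met) → GTG (Val) — missense.
Codon 3: TCT (Ser) → TAT (Tyr) — missense.
Codon 5: ACA (Thr) → AAA (Lys) — missense.
Codon 6: CAA (Gln) → CAG (Gln) — synonymous.
Synonymous: 1 of 4.

1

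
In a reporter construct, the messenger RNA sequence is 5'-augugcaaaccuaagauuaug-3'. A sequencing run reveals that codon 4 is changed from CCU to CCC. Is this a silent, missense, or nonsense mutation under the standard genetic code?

silent

Position 12 falls in codon 4: CCU → Pro.
After the substitution the codon is CCC → Pro.
Both encode Pro, so the change is synonymous.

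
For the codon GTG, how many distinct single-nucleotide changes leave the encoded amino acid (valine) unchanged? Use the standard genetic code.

Position 1: none → 0 synonymous.
Position 2: none → 0 synonymous.
Position 3: GTT, GTC, GTA → 3 synonymous.
Total: 0 + 0 + 3 = 3.

3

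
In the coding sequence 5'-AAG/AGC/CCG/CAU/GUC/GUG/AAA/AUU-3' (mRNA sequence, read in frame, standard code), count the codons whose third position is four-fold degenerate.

3

Codon 1 AAG (Lys): third position 2-fold.
Codon 2 AGC (Ser): third position 2-fold.
Codon 3 CCG (Pro): third position 4-fold.
Codon 4 CAU (His): third position 2-fold.
Codon 5 GUC (Val): third position 4-fold.
Codon 6 GUG (Val): third position 4-fold.
Codon 7 AAA (Lys): third position 2-fold.
Codon 8 AUU (Ile): third position 3-fold.
Four-fold degenerate third positions: 3.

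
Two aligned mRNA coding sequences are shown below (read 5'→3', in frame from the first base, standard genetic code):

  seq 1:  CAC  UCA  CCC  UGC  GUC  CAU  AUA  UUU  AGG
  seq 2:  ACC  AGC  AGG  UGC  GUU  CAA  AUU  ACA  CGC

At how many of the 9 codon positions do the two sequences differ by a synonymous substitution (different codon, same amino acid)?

4

Codon 1: CAC His / ACC Thr — nonsynonymous.
Codon 2: UCA Ser / AGC Ser — synonymous.
Codon 3: CCC Pro / AGG Arg — nonsynonymous.
Codon 4: UGC Cys / UGC Cys — identical.
Codon 5: GUC Val / GUU Val — synonymous.
Codon 6: CAU His / CAA Gln — nonsynonymous.
Codon 7: AUA Ile / AUU Ile — synonymous.
Codon 8: UUU Phe / ACA Thr — nonsynonymous.
Codon 9: AGG Arg / CGC Arg — synonymous.
Synonymous differences: 4.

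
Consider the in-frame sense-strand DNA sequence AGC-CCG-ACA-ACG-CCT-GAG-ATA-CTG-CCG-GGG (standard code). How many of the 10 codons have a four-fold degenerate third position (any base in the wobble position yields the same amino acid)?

Codon 1 AGC (Ser): third position 2-fold.
Codon 2 CCG (Pro): third position 4-fold.
Codon 3 ACA (Thr): third position 4-fold.
Codon 4 ACG (Thr): third position 4-fold.
Codon 5 CCT (Pro): third position 4-fold.
Codon 6 GAG (Glu): third position 2-fold.
Codon 7 ATA (Ile): third position 3-fold.
Codon 8 CTG (Leu): third position 4-fold.
Codon 9 CCG (Pro): third position 4-fold.
Codon 10 GGG (Gly): third position 4-fold.
Four-fold degenerate third positions: 7.

7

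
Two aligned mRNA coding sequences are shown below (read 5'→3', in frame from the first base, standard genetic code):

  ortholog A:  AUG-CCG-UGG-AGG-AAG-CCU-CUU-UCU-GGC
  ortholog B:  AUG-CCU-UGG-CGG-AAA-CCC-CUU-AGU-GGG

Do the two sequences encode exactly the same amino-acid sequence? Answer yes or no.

yes

Codon 1: AUG Met / AUG Met — identical.
Codon 2: CCG Pro / CCU Pro — synonymous.
Codon 3: UGG Trp / UGG Trp — identical.
Codon 4: AGG Arg / CGG Arg — synonymous.
Codon 5: AAG Lys / AAA Lys — synonymous.
Codon 6: CCU Pro / CCC Pro — synonymous.
Codon 7: CUU Leu / CUU Leu — identical.
Codon 8: UCU Ser / AGU Ser — synonymous.
Codon 9: GGC Gly / GGG Gly — synonymous.
Nonsynonymous differences: 0 → same protein.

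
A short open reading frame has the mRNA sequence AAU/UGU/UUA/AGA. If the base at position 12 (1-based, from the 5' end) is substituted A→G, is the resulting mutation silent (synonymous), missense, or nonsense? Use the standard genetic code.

Position 12 falls in codon 4: AGA → Arg.
After the substitution the codon is AGG → Arg.
Both encode Arg, so the change is synonymous.

silent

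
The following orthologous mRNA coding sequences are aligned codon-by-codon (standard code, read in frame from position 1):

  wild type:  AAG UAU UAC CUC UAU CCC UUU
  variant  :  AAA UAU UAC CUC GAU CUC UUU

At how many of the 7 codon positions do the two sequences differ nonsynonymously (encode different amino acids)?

Codon 1: AAG Lys / AAA Lys — synonymous.
Codon 2: UAU Tyr / UAU Tyr — identical.
Codon 3: UAC Tyr / UAC Tyr — identical.
Codon 4: CUC Leu / CUC Leu — identical.
Codon 5: UAU Tyr / GAU Asp — nonsynonymous.
Codon 6: CCC Pro / CUC Leu — nonsynonymous.
Codon 7: UUU Phe / UUU Phe — identical.
Nonsynonymous differences: 2.

2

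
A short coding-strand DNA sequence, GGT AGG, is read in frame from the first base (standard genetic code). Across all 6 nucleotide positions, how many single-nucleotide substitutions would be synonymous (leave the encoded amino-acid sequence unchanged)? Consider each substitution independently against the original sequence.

5

Codon 1 (GGT, Gly): 3 synonymous substitutions.
Codon 2 (AGG, Arg): 2 synonymous substitutions.
Total: 3 + 2 = 5.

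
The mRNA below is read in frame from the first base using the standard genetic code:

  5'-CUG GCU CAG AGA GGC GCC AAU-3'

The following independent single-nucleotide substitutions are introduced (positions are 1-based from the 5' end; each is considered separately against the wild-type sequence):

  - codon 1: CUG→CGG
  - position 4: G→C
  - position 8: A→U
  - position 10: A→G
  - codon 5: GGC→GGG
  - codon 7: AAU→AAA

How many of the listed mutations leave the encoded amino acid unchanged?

1

Codon 1: CUG (Leu) → CGG (Arg) — missense.
Codon 2: GCU (Ala) → CCU (Pro) — missense.
Codon 3: CAG (Gln) → CUG (Leu) — missense.
Codon 4: AGA (Arg) → GGA (Gly) — missense.
Codon 5: GGC (Gly) → GGG (Gly) — synonymous.
Codon 7: AAU (Asn) → AAA (Lys) — missense.
Synonymous: 1 of 6.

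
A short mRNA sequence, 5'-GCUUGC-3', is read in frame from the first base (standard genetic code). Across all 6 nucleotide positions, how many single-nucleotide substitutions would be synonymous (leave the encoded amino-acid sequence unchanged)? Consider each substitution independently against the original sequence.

Codon 1 (GCU, Ala): 3 synonymous substitutions.
Codon 2 (UGC, Cys): 1 synonymous substitution.
Total: 3 + 1 = 4.

4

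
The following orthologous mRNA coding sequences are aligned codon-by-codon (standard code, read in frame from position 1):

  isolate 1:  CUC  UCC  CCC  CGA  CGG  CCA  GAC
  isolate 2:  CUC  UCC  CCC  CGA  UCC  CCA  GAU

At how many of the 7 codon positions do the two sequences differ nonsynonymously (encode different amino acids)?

Codon 1: CUC Leu / CUC Leu — identical.
Codon 2: UCC Ser / UCC Ser — identical.
Codon 3: CCC Pro / CCC Pro — identical.
Codon 4: CGA Arg / CGA Arg — identical.
Codon 5: CGG Arg / UCC Ser — nonsynonymous.
Codon 6: CCA Pro / CCA Pro — identical.
Codon 7: GAC Asp / GAU Asp — synonymous.
Nonsynonymous differences: 1.

1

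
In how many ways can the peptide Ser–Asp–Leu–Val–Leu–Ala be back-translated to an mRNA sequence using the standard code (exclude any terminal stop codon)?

Ser: 6 codons.
Asp: 2 codons.
Leu: 6 codons.
Val: 4 codons.
Leu: 6 codons.
Ala: 4 codons.
6 × 2 × 6 × 4 × 6 × 4 = 6912.

6912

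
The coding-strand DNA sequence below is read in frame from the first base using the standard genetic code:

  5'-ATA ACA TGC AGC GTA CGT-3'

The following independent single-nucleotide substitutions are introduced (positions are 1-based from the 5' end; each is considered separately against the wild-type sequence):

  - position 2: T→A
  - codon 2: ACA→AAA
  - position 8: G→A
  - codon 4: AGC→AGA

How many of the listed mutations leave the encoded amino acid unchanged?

Codon 1: ATA (Ile) → AAA (Lys) — missense.
Codon 2: ACA (Thr) → AAA (Lys) — missense.
Codon 3: TGC (Cys) → TAC (Tyr) — missense.
Codon 4: AGC (Ser) → AGA (Arg) — missense.
Synonymous: 0 of 4.

0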